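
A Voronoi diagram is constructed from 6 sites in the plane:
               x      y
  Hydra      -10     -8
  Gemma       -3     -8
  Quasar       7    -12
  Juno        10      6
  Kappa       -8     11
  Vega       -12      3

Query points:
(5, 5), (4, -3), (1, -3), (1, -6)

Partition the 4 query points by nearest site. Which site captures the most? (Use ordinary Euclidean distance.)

Gemma

(5, 5) — d² to each: Hydra:394, Gemma:233, Quasar:293, Juno:26, Kappa:205, Vega:293 → nearest is Juno
(4, -3) — d² to each: Hydra:221, Gemma:74, Quasar:90, Juno:117, Kappa:340, Vega:292 → nearest is Gemma
(1, -3) — d² to each: Hydra:146, Gemma:41, Quasar:117, Juno:162, Kappa:277, Vega:205 → nearest is Gemma
(1, -6) — d² to each: Hydra:125, Gemma:20, Quasar:72, Juno:225, Kappa:370, Vega:250 → nearest is Gemma
Tally — Gemma:3, Juno:1. Gemma captures the most (3).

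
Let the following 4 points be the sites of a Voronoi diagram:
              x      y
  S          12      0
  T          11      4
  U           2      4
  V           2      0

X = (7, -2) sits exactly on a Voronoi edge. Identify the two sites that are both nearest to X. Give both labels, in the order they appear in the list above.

S and V

Squared distances from X to each site:
|XS|² = 25 + 4 = 29
|XT|² = 16 + 36 = 52
|XU|² = 25 + 36 = 61
|XV|² = 25 + 4 = 29
X is equidistant from S and V (both at squared distance 29), and every other site is strictly farther — so X lies on the S–V Voronoi edge.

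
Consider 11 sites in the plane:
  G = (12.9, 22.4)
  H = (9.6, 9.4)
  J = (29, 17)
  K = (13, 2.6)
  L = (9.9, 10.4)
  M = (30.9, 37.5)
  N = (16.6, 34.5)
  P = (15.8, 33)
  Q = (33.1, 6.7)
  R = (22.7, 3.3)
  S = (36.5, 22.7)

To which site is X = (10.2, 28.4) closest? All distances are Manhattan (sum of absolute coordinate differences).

G

d(X,G) = 2.7 + 6 = 8.7
d(X,H) = 0.6 + 19 = 19.6
d(X,J) = 18.8 + 11.4 = 30.2
d(X,K) = 2.8 + 25.8 = 28.6
d(X,L) = 0.3 + 18 = 18.3
d(X,M) = 20.7 + 9.1 = 29.8
d(X,N) = 6.4 + 6.1 = 12.5
d(X,P) = 5.6 + 4.6 = 10.2
d(X,Q) = 22.9 + 21.7 = 44.6
d(X,R) = 12.5 + 25.1 = 37.6
d(X,S) = 26.3 + 5.7 = 32
The smallest is to G, so X lies in the Voronoi region of G.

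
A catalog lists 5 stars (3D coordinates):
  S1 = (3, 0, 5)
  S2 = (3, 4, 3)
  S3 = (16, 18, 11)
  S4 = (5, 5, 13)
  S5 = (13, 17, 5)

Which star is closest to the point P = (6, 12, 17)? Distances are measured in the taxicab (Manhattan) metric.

S4

d(P,S1) = |6−3| + |12−0| + |17−5| = 3 + 12 + 12 = 27
d(P,S2) = |6−3| + |12−4| + |17−3| = 3 + 8 + 14 = 25
d(P,S3) = |6−16| + |12−18| + |17−11| = 10 + 6 + 6 = 22
d(P,S4) = |6−5| + |12−5| + |17−13| = 1 + 7 + 4 = 12
d(P,S5) = |6−13| + |12−17| + |17−5| = 7 + 5 + 12 = 24
Minimum is at S4.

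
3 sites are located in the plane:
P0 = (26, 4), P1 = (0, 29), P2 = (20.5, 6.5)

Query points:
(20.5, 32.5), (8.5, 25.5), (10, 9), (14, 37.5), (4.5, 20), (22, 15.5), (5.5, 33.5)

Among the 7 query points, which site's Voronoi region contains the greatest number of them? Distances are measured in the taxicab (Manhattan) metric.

(20.5, 32.5) — d to each: P0:34, P1:24, P2:26 → nearest is P1
(8.5, 25.5) — d to each: P0:39, P1:12, P2:31 → nearest is P1
(10, 9) — d to each: P0:21, P1:30, P2:13 → nearest is P2
(14, 37.5) — d to each: P0:45.5, P1:22.5, P2:37.5 → nearest is P1
(4.5, 20) — d to each: P0:37.5, P1:13.5, P2:29.5 → nearest is P1
(22, 15.5) — d to each: P0:15.5, P1:35.5, P2:10.5 → nearest is P2
(5.5, 33.5) — d to each: P0:50, P1:10, P2:42 → nearest is P1
Tally — P1:5, P2:2. P1 captures the most (5).

P1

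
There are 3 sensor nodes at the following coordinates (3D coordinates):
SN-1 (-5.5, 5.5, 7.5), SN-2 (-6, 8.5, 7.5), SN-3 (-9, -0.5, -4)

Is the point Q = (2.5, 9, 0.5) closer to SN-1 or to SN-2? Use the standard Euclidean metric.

Compare squared distances:
d²(Q, SN-1) = (2.5−(-5.5))² + (9−5.5)² + (0.5−7.5)² = 64 + 12.25 + 49 = 125.25
d²(Q, SN-2) = (2.5−(-6))² + (9−8.5)² + (0.5−7.5)² = 72.25 + 0.25 + 49 = 121.5
125.25 > 121.5, so SN-2 is closer.

SN-2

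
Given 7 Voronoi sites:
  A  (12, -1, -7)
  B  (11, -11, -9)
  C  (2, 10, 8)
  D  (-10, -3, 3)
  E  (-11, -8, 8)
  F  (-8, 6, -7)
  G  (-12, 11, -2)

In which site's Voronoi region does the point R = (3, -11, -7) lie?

Squared Euclidean distances:
|RA|² = (3−12)² + (-11−(-1))² + (-7−(-7))² = 81 + 100 + 0 = 181
|RB|² = (3−11)² + (-11−(-11))² + (-7−(-9))² = 64 + 0 + 4 = 68
|RC|² = (3−2)² + (-11−10)² + (-7−8)² = 1 + 441 + 225 = 667
|RD|² = (3−(-10))² + (-11−(-3))² + (-7−3)² = 169 + 64 + 100 = 333
|RE|² = (3−(-11))² + (-11−(-8))² + (-7−8)² = 196 + 9 + 225 = 430
|RF|² = (3−(-8))² + (-11−6)² + (-7−(-7))² = 121 + 289 + 0 = 410
|RG|² = (3−(-12))² + (-11−11)² + (-7−(-2))² = 225 + 484 + 25 = 734
B is nearest.

B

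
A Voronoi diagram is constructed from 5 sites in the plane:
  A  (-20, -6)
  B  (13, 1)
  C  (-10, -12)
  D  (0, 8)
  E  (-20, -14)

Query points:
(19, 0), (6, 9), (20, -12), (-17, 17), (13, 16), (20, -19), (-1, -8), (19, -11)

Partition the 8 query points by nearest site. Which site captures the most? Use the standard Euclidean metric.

B

(19, 0) — d² to each: A:1557, B:37, C:985, D:425, E:1717 → nearest is B
(6, 9) — d² to each: A:901, B:113, C:697, D:37, E:1205 → nearest is D
(20, -12) — d² to each: A:1636, B:218, C:900, D:800, E:1604 → nearest is B
(-17, 17) — d² to each: A:538, B:1156, C:890, D:370, E:970 → nearest is D
(13, 16) — d² to each: A:1573, B:225, C:1313, D:233, E:1989 → nearest is B
(20, -19) — d² to each: A:1769, B:449, C:949, D:1129, E:1625 → nearest is B
(-1, -8) — d² to each: A:365, B:277, C:97, D:257, E:397 → nearest is C
(19, -11) — d² to each: A:1546, B:180, C:842, D:722, E:1530 → nearest is B
Tally — B:5, C:1, D:2. B captures the most (5).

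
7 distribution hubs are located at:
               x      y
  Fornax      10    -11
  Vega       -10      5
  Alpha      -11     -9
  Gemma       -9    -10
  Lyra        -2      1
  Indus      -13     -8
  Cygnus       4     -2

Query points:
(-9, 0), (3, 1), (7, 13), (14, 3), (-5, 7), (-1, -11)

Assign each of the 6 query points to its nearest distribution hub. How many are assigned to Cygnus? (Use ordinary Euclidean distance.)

2

(-9, 0) — d² to each: Fornax:482, Vega:26, Alpha:85, Gemma:100, Lyra:50, Indus:80, Cygnus:173 → nearest is Vega
(3, 1) — d² to each: Fornax:193, Vega:185, Alpha:296, Gemma:265, Lyra:25, Indus:337, Cygnus:10 → nearest is Cygnus
(7, 13) — d² to each: Fornax:585, Vega:353, Alpha:808, Gemma:785, Lyra:225, Indus:841, Cygnus:234 → nearest is Lyra
(14, 3) — d² to each: Fornax:212, Vega:580, Alpha:769, Gemma:698, Lyra:260, Indus:850, Cygnus:125 → nearest is Cygnus
(-5, 7) — d² to each: Fornax:549, Vega:29, Alpha:292, Gemma:305, Lyra:45, Indus:289, Cygnus:162 → nearest is Vega
(-1, -11) — d² to each: Fornax:121, Vega:337, Alpha:104, Gemma:65, Lyra:145, Indus:153, Cygnus:106 → nearest is Gemma
2 of the 6 points have Cygnus as nearest.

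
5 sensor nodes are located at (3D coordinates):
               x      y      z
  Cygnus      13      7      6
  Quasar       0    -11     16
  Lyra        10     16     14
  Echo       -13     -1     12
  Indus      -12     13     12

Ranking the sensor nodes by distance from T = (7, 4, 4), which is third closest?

Squared Euclidean distances:
d²(T, Cygnus) = (7−13)² + (4−7)² + (4−6)² = 36 + 9 + 4 = 49
d²(T, Quasar) = (7−0)² + (4−(-11))² + (4−16)² = 49 + 225 + 144 = 418
d²(T, Lyra) = (7−10)² + (4−16)² + (4−14)² = 9 + 144 + 100 = 253
d²(T, Echo) = (7−(-13))² + (4−(-1))² + (4−12)² = 400 + 25 + 64 = 489
d²(T, Indus) = (7−(-12))² + (4−13)² + (4−12)² = 361 + 81 + 64 = 506
Sorted ascending: Cygnus, Lyra, Quasar, Echo, … — the third-nearest is Quasar.

Quasar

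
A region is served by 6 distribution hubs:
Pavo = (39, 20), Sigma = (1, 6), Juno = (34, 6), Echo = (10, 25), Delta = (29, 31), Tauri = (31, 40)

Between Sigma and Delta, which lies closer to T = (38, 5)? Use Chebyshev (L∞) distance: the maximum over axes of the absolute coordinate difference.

d(T, Sigma) = max(37, 1) = 37
d(T, Delta) = max(9, 26) = 26
37 > 26, so Delta is closer.

Delta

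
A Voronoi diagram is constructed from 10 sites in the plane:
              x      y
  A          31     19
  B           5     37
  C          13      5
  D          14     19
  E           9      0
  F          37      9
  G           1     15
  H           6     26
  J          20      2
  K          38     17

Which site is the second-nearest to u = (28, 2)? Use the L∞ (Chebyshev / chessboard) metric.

F

d(u,A) = max(3, 17) = 17
d(u,B) = max(23, 35) = 35
d(u,C) = max(15, 3) = 15
d(u,D) = max(14, 17) = 17
d(u,E) = max(19, 2) = 19
d(u,F) = max(9, 7) = 9
d(u,G) = max(27, 13) = 27
d(u,H) = max(22, 24) = 24
d(u,J) = max(8, 0) = 8
d(u,K) = max(10, 15) = 15
Sorted ascending: J, F, C, … — the second-nearest is F.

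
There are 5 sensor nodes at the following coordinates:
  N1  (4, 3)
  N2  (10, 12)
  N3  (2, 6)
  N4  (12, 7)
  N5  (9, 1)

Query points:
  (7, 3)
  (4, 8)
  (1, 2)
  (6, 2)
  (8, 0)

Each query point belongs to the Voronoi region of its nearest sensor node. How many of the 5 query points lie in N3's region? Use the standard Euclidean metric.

(7, 3) — d² to each: N1:9, N2:90, N3:34, N4:41, N5:8 → nearest is N5
(4, 8) — d² to each: N1:25, N2:52, N3:8, N4:65, N5:74 → nearest is N3
(1, 2) — d² to each: N1:10, N2:181, N3:17, N4:146, N5:65 → nearest is N1
(6, 2) — d² to each: N1:5, N2:116, N3:32, N4:61, N5:10 → nearest is N1
(8, 0) — d² to each: N1:25, N2:148, N3:72, N4:65, N5:2 → nearest is N5
1 of the 5 points has N3 as nearest.

1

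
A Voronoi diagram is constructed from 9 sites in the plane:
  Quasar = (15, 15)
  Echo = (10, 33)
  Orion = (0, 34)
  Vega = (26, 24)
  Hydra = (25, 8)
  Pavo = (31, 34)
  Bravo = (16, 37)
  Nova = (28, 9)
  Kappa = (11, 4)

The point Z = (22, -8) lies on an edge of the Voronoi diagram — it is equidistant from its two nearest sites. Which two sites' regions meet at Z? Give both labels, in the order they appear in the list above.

Hydra and Kappa

Squared distances from Z to each site:
d²(Z, Quasar) = (22−15)² + (-8−15)² = 49 + 529 = 578
d²(Z, Echo) = (22−10)² + (-8−33)² = 144 + 1681 = 1825
d²(Z, Orion) = (22−0)² + (-8−34)² = 484 + 1764 = 2248
d²(Z, Vega) = (22−26)² + (-8−24)² = 16 + 1024 = 1040
d²(Z, Hydra) = (22−25)² + (-8−8)² = 9 + 256 = 265
d²(Z, Pavo) = (22−31)² + (-8−34)² = 81 + 1764 = 1845
d²(Z, Bravo) = (22−16)² + (-8−37)² = 36 + 2025 = 2061
d²(Z, Nova) = (22−28)² + (-8−9)² = 36 + 289 = 325
d²(Z, Kappa) = (22−11)² + (-8−4)² = 121 + 144 = 265
Z is equidistant from Hydra and Kappa (both at squared distance 265), and every other site is strictly farther — so Z lies on the Hydra–Kappa Voronoi edge.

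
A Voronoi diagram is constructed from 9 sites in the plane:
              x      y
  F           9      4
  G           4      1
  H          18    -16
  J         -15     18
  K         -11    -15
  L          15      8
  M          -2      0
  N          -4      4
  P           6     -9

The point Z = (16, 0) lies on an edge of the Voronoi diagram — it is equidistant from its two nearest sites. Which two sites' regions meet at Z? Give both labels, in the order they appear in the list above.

F and L

Squared distances from Z to each site:
|ZF|² = (16−9)² + (0−4)² = 49 + 16 = 65
|ZG|² = (16−4)² + (0−1)² = 144 + 1 = 145
|ZH|² = (16−18)² + (0−(-16))² = 4 + 256 = 260
|ZJ|² = (16−(-15))² + (0−18)² = 961 + 324 = 1285
|ZK|² = (16−(-11))² + (0−(-15))² = 729 + 225 = 954
|ZL|² = (16−15)² + (0−8)² = 1 + 64 = 65
|ZM|² = (16−(-2))² + (0−0)² = 324 + 0 = 324
|ZN|² = (16−(-4))² + (0−4)² = 400 + 16 = 416
|ZP|² = (16−6)² + (0−(-9))² = 100 + 81 = 181
Z is equidistant from F and L (both at squared distance 65), and every other site is strictly farther — so Z lies on the F–L Voronoi edge.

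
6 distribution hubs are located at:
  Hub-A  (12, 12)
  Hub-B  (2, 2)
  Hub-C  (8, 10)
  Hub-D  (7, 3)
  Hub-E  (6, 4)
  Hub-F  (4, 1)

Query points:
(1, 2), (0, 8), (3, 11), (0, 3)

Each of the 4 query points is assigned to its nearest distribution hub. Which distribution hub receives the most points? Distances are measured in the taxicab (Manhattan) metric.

(1, 2) — d to each: Hub-A:21, Hub-B:1, Hub-C:15, Hub-D:7, Hub-E:7, Hub-F:4 → nearest is Hub-B
(0, 8) — d to each: Hub-A:16, Hub-B:8, Hub-C:10, Hub-D:12, Hub-E:10, Hub-F:11 → nearest is Hub-B
(3, 11) — d to each: Hub-A:10, Hub-B:10, Hub-C:6, Hub-D:12, Hub-E:10, Hub-F:11 → nearest is Hub-C
(0, 3) — d to each: Hub-A:21, Hub-B:3, Hub-C:15, Hub-D:7, Hub-E:7, Hub-F:6 → nearest is Hub-B
Tally — Hub-B:3, Hub-C:1. Hub-B captures the most (3).

Hub-B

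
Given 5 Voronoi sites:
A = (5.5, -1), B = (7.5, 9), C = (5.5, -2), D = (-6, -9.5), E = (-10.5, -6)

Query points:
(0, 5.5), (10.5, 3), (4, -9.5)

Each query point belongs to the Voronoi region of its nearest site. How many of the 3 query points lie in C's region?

1

(0, 5.5) — d² to each: A:72.5, B:68.5, C:86.5, D:261, E:242.5 → nearest is B
(10.5, 3) — d² to each: A:41, B:45, C:50, D:428.5, E:522 → nearest is A
(4, -9.5) — d² to each: A:74.5, B:354.5, C:58.5, D:100, E:222.5 → nearest is C
1 of the 3 points has C as nearest.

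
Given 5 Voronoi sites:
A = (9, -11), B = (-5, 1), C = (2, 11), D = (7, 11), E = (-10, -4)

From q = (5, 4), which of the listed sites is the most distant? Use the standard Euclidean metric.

Squared Euclidean distances:
|qA|² = (5−9)² + (4−(-11))² = 16 + 225 = 241
|qB|² = (5−(-5))² + (4−1)² = 100 + 9 = 109
|qC|² = (5−2)² + (4−11)² = 9 + 49 = 58
|qD|² = (5−7)² + (4−11)² = 4 + 49 = 53
|qE|² = (5−(-10))² + (4−(-4))² = 225 + 64 = 289
The largest is to E.

E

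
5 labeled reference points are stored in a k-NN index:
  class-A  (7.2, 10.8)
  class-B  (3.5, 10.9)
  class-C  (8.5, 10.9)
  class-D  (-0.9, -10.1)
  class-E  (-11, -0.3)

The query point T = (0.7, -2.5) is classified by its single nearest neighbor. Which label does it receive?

class-D

Compare squared distances (the ordering matches that of the actual distances):
d²(T, class-A) = (0.7−7.2)² + (-2.5−10.8)² = 42.25 + 176.89 = 219.14
d²(T, class-B) = (0.7−3.5)² + (-2.5−10.9)² = 7.84 + 179.56 = 187.4
d²(T, class-C) = (0.7−8.5)² + (-2.5−10.9)² = 60.84 + 179.56 = 240.4
d²(T, class-D) = (0.7−(-0.9))² + (-2.5−(-10.1))² = 2.56 + 57.76 = 60.32
d²(T, class-E) = (0.7−(-11))² + (-2.5−(-0.3))² = 136.89 + 4.84 = 141.73
Minimum is at class-D.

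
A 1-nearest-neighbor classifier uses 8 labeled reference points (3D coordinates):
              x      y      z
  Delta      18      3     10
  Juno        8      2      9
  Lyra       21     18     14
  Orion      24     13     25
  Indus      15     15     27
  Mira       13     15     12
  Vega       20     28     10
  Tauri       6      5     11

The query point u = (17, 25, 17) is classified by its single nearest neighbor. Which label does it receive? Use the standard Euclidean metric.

Compare squared distances (the ordering matches that of the actual distances):
d²(u, Delta) = (17−18)² + (25−3)² + (17−10)² = 1 + 484 + 49 = 534
d²(u, Juno) = (17−8)² + (25−2)² + (17−9)² = 81 + 529 + 64 = 674
d²(u, Lyra) = (17−21)² + (25−18)² + (17−14)² = 16 + 49 + 9 = 74
d²(u, Orion) = (17−24)² + (25−13)² + (17−25)² = 49 + 144 + 64 = 257
d²(u, Indus) = (17−15)² + (25−15)² + (17−27)² = 4 + 100 + 100 = 204
d²(u, Mira) = (17−13)² + (25−15)² + (17−12)² = 16 + 100 + 25 = 141
d²(u, Vega) = (17−20)² + (25−28)² + (17−10)² = 9 + 9 + 49 = 67
d²(u, Tauri) = (17−6)² + (25−5)² + (17−11)² = 121 + 400 + 36 = 557
Minimum is at Vega.

Vega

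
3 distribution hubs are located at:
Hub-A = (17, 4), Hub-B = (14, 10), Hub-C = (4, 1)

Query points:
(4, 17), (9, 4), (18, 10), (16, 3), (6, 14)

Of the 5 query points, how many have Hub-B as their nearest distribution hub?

(4, 17) — d² to each: Hub-A:338, Hub-B:149, Hub-C:256 → nearest is Hub-B
(9, 4) — d² to each: Hub-A:64, Hub-B:61, Hub-C:34 → nearest is Hub-C
(18, 10) — d² to each: Hub-A:37, Hub-B:16, Hub-C:277 → nearest is Hub-B
(16, 3) — d² to each: Hub-A:2, Hub-B:53, Hub-C:148 → nearest is Hub-A
(6, 14) — d² to each: Hub-A:221, Hub-B:80, Hub-C:173 → nearest is Hub-B
3 of the 5 points have Hub-B as nearest.

3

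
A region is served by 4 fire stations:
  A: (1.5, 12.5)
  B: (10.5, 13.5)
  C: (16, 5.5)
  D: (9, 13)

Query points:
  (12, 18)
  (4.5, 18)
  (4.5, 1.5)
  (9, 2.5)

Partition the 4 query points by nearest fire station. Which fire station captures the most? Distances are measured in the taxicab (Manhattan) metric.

(12, 18) — d to each: A:16, B:6, C:16.5, D:8 → nearest is B
(4.5, 18) — d to each: A:8.5, B:10.5, C:24, D:9.5 → nearest is A
(4.5, 1.5) — d to each: A:14, B:18, C:15.5, D:16 → nearest is A
(9, 2.5) — d to each: A:17.5, B:12.5, C:10, D:10.5 → nearest is C
Tally — A:2, B:1, C:1. A captures the most (2).

A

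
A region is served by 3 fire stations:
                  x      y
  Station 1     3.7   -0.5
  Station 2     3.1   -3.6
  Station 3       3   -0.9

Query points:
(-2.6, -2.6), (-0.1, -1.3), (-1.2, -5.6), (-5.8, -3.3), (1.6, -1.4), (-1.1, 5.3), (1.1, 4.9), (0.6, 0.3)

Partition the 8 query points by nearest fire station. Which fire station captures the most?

(-2.6, -2.6) — d² to each: Station 1:44.1, Station 2:33.49, Station 3:34.25 → nearest is Station 2
(-0.1, -1.3) — d² to each: Station 1:15.08, Station 2:15.53, Station 3:9.77 → nearest is Station 3
(-1.2, -5.6) — d² to each: Station 1:50.02, Station 2:22.49, Station 3:39.73 → nearest is Station 2
(-5.8, -3.3) — d² to each: Station 1:98.09, Station 2:79.3, Station 3:83.2 → nearest is Station 2
(1.6, -1.4) — d² to each: Station 1:5.22, Station 2:7.09, Station 3:2.21 → nearest is Station 3
(-1.1, 5.3) — d² to each: Station 1:56.68, Station 2:96.85, Station 3:55.25 → nearest is Station 3
(1.1, 4.9) — d² to each: Station 1:35.92, Station 2:76.25, Station 3:37.25 → nearest is Station 1
(0.6, 0.3) — d² to each: Station 1:10.25, Station 2:21.46, Station 3:7.2 → nearest is Station 3
Tally — Station 1:1, Station 2:3, Station 3:4. Station 3 captures the most (4).

Station 3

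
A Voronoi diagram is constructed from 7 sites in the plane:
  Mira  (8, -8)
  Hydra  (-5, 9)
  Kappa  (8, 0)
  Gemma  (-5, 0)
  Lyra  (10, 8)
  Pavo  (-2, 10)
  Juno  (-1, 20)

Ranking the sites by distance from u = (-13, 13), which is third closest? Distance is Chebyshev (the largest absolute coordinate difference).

d(u, Mira) = max(21, 21) = 21
d(u, Hydra) = max(8, 4) = 8
d(u, Kappa) = max(21, 13) = 21
d(u, Gemma) = max(8, 13) = 13
d(u, Lyra) = max(23, 5) = 23
d(u, Pavo) = max(11, 3) = 11
d(u, Juno) = max(12, 7) = 12
Sorted ascending: Hydra, Pavo, Juno, Gemma, … — the third-nearest is Juno.

Juno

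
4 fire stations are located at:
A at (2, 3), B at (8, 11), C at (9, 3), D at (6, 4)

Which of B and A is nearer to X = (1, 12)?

Compare squared distances:
|XB|² = (1−8)² + (12−11)² = 49 + 1 = 50
|XA|² = (1−2)² + (12−3)² = 1 + 81 = 82
50 < 82, so B is closer.

B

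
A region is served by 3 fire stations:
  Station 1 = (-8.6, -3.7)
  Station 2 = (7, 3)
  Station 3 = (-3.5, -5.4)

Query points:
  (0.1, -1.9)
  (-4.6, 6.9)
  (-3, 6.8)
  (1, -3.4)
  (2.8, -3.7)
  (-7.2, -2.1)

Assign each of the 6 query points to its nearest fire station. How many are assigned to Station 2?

1

(0.1, -1.9) — d² to each: Station 1:78.93, Station 2:71.62, Station 3:25.21 → nearest is Station 3
(-4.6, 6.9) — d² to each: Station 1:128.36, Station 2:149.77, Station 3:152.5 → nearest is Station 1
(-3, 6.8) — d² to each: Station 1:141.61, Station 2:114.44, Station 3:149.09 → nearest is Station 2
(1, -3.4) — d² to each: Station 1:92.25, Station 2:76.96, Station 3:24.25 → nearest is Station 3
(2.8, -3.7) — d² to each: Station 1:129.96, Station 2:62.53, Station 3:42.58 → nearest is Station 3
(-7.2, -2.1) — d² to each: Station 1:4.52, Station 2:227.65, Station 3:24.58 → nearest is Station 1
1 of the 6 points has Station 2 as nearest.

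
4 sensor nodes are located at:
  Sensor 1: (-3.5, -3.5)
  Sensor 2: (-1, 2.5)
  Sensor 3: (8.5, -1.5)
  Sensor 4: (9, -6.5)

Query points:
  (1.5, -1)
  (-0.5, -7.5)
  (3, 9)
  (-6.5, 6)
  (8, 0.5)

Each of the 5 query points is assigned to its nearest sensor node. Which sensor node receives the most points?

Sensor 2

(1.5, -1) — d² to each: Sensor 1:31.25, Sensor 2:18.5, Sensor 3:49.25, Sensor 4:86.5 → nearest is Sensor 2
(-0.5, -7.5) — d² to each: Sensor 1:25, Sensor 2:100.25, Sensor 3:117, Sensor 4:91.25 → nearest is Sensor 1
(3, 9) — d² to each: Sensor 1:198.5, Sensor 2:58.25, Sensor 3:140.5, Sensor 4:276.25 → nearest is Sensor 2
(-6.5, 6) — d² to each: Sensor 1:99.25, Sensor 2:42.5, Sensor 3:281.25, Sensor 4:396.5 → nearest is Sensor 2
(8, 0.5) — d² to each: Sensor 1:148.25, Sensor 2:85, Sensor 3:4.25, Sensor 4:50 → nearest is Sensor 3
Tally — Sensor 1:1, Sensor 2:3, Sensor 3:1. Sensor 2 captures the most (3).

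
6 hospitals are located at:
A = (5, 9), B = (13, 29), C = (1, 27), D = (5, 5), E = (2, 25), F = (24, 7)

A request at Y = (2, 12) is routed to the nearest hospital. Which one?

Compare squared distances (the ordering matches that of the actual distances):
|YA|² = (2−5)² + (12−9)² = 9 + 9 = 18
|YB|² = (2−13)² + (12−29)² = 121 + 289 = 410
|YC|² = (2−1)² + (12−27)² = 1 + 225 = 226
|YD|² = (2−5)² + (12−5)² = 9 + 49 = 58
|YE|² = (2−2)² + (12−25)² = 0 + 169 = 169
|YF|² = (2−24)² + (12−7)² = 484 + 25 = 509
A is nearest.

A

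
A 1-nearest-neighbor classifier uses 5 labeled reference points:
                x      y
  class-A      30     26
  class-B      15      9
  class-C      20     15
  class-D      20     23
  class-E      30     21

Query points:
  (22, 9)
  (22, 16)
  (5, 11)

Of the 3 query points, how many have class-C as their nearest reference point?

(22, 9) — d² to each: class-A:353, class-B:49, class-C:40, class-D:200, class-E:208 → nearest is class-C
(22, 16) — d² to each: class-A:164, class-B:98, class-C:5, class-D:53, class-E:89 → nearest is class-C
(5, 11) — d² to each: class-A:850, class-B:104, class-C:241, class-D:369, class-E:725 → nearest is class-B
2 of the 3 points have class-C as nearest.

2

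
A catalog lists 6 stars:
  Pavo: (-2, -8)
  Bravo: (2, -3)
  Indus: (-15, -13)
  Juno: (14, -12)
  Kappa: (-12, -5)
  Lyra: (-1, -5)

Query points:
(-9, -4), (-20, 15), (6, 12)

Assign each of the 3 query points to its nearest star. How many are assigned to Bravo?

1

(-9, -4) — d² to each: Pavo:65, Bravo:122, Indus:117, Juno:593, Kappa:10, Lyra:65 → nearest is Kappa
(-20, 15) — d² to each: Pavo:853, Bravo:808, Indus:809, Juno:1885, Kappa:464, Lyra:761 → nearest is Kappa
(6, 12) — d² to each: Pavo:464, Bravo:241, Indus:1066, Juno:640, Kappa:613, Lyra:338 → nearest is Bravo
1 of the 3 points has Bravo as nearest.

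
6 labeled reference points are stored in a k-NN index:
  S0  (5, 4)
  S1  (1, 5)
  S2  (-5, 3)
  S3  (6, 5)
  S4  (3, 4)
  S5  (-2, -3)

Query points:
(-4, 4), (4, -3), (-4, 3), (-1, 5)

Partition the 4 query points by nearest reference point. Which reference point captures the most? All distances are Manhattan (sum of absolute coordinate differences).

(-4, 4) — d to each: S0:9, S1:6, S2:2, S3:11, S4:7, S5:9 → nearest is S2
(4, -3) — d to each: S0:8, S1:11, S2:15, S3:10, S4:8, S5:6 → nearest is S5
(-4, 3) — d to each: S0:10, S1:7, S2:1, S3:12, S4:8, S5:8 → nearest is S2
(-1, 5) — d to each: S0:7, S1:2, S2:6, S3:7, S4:5, S5:9 → nearest is S1
Tally — S1:1, S2:2, S5:1. S2 captures the most (2).

S2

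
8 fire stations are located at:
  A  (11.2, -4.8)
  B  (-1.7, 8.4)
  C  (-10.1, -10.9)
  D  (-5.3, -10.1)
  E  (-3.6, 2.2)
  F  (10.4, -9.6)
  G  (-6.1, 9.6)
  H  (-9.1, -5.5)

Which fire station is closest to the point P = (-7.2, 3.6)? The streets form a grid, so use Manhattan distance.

d(P,A) = 18.4 + 8.4 = 26.8
d(P,B) = 5.5 + 4.8 = 10.3
d(P,C) = 2.9 + 14.5 = 17.4
d(P,D) = 1.9 + 13.7 = 15.6
d(P,E) = 3.6 + 1.4 = 5
d(P,F) = 17.6 + 13.2 = 30.8
d(P,G) = 1.1 + 6 = 7.1
d(P,H) = 1.9 + 9.1 = 11
E is nearest.

E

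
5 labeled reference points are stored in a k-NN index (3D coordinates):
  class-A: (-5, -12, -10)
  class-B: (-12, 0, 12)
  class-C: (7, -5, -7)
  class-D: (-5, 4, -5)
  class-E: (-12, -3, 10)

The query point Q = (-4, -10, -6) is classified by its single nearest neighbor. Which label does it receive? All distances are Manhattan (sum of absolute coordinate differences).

d(Q, class-A) = 1 + 2 + 4 = 7
d(Q, class-B) = 8 + 10 + 18 = 36
d(Q, class-C) = 11 + 5 + 1 = 17
d(Q, class-D) = 1 + 14 + 1 = 16
d(Q, class-E) = 8 + 7 + 16 = 31
class-A is nearest.

class-A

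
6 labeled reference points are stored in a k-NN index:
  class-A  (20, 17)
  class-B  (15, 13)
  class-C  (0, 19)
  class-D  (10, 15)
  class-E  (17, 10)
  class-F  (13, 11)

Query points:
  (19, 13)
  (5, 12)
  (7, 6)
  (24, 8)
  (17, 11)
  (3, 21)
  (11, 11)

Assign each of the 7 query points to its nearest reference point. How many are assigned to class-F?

(19, 13) — d² to each: class-A:17, class-B:16, class-C:397, class-D:85, class-E:13, class-F:40 → nearest is class-E
(5, 12) — d² to each: class-A:250, class-B:101, class-C:74, class-D:34, class-E:148, class-F:65 → nearest is class-D
(7, 6) — d² to each: class-A:290, class-B:113, class-C:218, class-D:90, class-E:116, class-F:61 → nearest is class-F
(24, 8) — d² to each: class-A:97, class-B:106, class-C:697, class-D:245, class-E:53, class-F:130 → nearest is class-E
(17, 11) — d² to each: class-A:45, class-B:8, class-C:353, class-D:65, class-E:1, class-F:16 → nearest is class-E
(3, 21) — d² to each: class-A:305, class-B:208, class-C:13, class-D:85, class-E:317, class-F:200 → nearest is class-C
(11, 11) — d² to each: class-A:117, class-B:20, class-C:185, class-D:17, class-E:37, class-F:4 → nearest is class-F
2 of the 7 points have class-F as nearest.

2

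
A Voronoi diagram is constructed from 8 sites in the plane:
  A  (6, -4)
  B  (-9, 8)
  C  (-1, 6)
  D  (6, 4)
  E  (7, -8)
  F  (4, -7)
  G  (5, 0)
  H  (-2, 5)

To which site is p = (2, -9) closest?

Compare squared distances (the ordering matches that of the actual distances):
|pA|² = (2−6)² + (-9−(-4))² = 16 + 25 = 41
|pB|² = (2−(-9))² + (-9−8)² = 121 + 289 = 410
|pC|² = (2−(-1))² + (-9−6)² = 9 + 225 = 234
|pD|² = (2−6)² + (-9−4)² = 16 + 169 = 185
|pE|² = (2−7)² + (-9−(-8))² = 25 + 1 = 26
|pF|² = (2−4)² + (-9−(-7))² = 4 + 4 = 8
|pG|² = (2−5)² + (-9−0)² = 9 + 81 = 90
|pH|² = (2−(-2))² + (-9−5)² = 16 + 196 = 212
Minimum is at F.

F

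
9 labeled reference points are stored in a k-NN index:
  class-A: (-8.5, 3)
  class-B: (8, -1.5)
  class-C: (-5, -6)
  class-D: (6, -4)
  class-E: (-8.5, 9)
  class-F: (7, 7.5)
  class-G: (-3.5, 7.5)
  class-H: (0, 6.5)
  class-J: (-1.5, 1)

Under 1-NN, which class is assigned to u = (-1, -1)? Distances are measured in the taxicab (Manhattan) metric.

class-J

d(u, class-A) = |-1−(-8.5)| + |-1−3| = 7.5 + 4 = 11.5
d(u, class-B) = |-1−8| + |-1−(-1.5)| = 9 + 0.5 = 9.5
d(u, class-C) = |-1−(-5)| + |-1−(-6)| = 4 + 5 = 9
d(u, class-D) = |-1−6| + |-1−(-4)| = 7 + 3 = 10
d(u, class-E) = |-1−(-8.5)| + |-1−9| = 7.5 + 10 = 17.5
d(u, class-F) = |-1−7| + |-1−7.5| = 8 + 8.5 = 16.5
d(u, class-G) = |-1−(-3.5)| + |-1−7.5| = 2.5 + 8.5 = 11
d(u, class-H) = |-1−0| + |-1−6.5| = 1 + 7.5 = 8.5
d(u, class-J) = |-1−(-1.5)| + |-1−1| = 0.5 + 2 = 2.5
Minimum is at class-J.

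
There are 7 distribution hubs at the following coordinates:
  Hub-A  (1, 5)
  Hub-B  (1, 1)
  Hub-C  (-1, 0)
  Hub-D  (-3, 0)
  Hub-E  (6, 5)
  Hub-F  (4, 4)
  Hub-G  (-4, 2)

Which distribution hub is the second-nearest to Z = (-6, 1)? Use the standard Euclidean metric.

Compare squared distances (the ordering matches that of the actual distances):
d²(Z, Hub-A) = (-6−1)² + (1−5)² = 49 + 16 = 65
d²(Z, Hub-B) = (-6−1)² + (1−1)² = 49 + 0 = 49
d²(Z, Hub-C) = (-6−(-1))² + (1−0)² = 25 + 1 = 26
d²(Z, Hub-D) = (-6−(-3))² + (1−0)² = 9 + 1 = 10
d²(Z, Hub-E) = (-6−6)² + (1−5)² = 144 + 16 = 160
d²(Z, Hub-F) = (-6−4)² + (1−4)² = 100 + 9 = 109
d²(Z, Hub-G) = (-6−(-4))² + (1−2)² = 4 + 1 = 5
Sorted ascending: Hub-G, Hub-D, Hub-C, … — the second-nearest is Hub-D.

Hub-D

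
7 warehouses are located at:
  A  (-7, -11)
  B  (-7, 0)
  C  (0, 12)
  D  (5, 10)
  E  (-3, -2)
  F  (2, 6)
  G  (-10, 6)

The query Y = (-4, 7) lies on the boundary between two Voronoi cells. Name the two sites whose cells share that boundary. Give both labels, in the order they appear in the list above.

Squared distances from Y to each site:
|YA|² = (-4−(-7))² + (7−(-11))² = 9 + 324 = 333
|YB|² = (-4−(-7))² + (7−0)² = 9 + 49 = 58
|YC|² = (-4−0)² + (7−12)² = 16 + 25 = 41
|YD|² = (-4−5)² + (7−10)² = 81 + 9 = 90
|YE|² = (-4−(-3))² + (7−(-2))² = 1 + 81 = 82
|YF|² = (-4−2)² + (7−6)² = 36 + 1 = 37
|YG|² = (-4−(-10))² + (7−6)² = 36 + 1 = 37
Y is equidistant from F and G (both at squared distance 37), and every other site is strictly farther — so Y lies on the F–G Voronoi edge.

F and G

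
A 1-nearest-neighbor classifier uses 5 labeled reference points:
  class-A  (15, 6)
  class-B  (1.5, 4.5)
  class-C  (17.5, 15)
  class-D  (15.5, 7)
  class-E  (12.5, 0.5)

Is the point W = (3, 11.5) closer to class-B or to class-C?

Compare squared distances:
d²(W, class-B) = (3−1.5)² + (11.5−4.5)² = 2.25 + 49 = 51.25
d²(W, class-C) = (3−17.5)² + (11.5−15)² = 210.25 + 12.25 = 222.5
51.25 < 222.5, so class-B is closer.

class-B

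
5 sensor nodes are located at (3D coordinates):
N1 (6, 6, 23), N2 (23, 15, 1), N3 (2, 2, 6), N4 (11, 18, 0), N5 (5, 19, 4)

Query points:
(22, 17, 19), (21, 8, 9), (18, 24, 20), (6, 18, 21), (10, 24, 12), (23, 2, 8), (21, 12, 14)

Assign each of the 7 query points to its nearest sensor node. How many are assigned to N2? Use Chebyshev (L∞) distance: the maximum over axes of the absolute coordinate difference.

(22, 17, 19) — d to each: N1:16, N2:18, N3:20, N4:19, N5:17 → nearest is N1
(21, 8, 9) — d to each: N1:15, N2:8, N3:19, N4:10, N5:16 → nearest is N2
(18, 24, 20) — d to each: N1:18, N2:19, N3:22, N4:20, N5:16 → nearest is N5
(6, 18, 21) — d to each: N1:12, N2:20, N3:16, N4:21, N5:17 → nearest is N1
(10, 24, 12) — d to each: N1:18, N2:13, N3:22, N4:12, N5:8 → nearest is N5
(23, 2, 8) — d to each: N1:17, N2:13, N3:21, N4:16, N5:18 → nearest is N2
(21, 12, 14) — d to each: N1:15, N2:13, N3:19, N4:14, N5:16 → nearest is N2
3 of the 7 points have N2 as nearest.

3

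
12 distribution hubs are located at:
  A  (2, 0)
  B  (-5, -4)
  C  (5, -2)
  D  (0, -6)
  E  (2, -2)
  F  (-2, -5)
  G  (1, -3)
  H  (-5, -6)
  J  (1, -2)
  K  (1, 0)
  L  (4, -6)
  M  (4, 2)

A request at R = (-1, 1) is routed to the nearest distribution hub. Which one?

K

Squared Euclidean distances:
|RA|² = 9 + 1 = 10
|RB|² = 16 + 25 = 41
|RC|² = 36 + 9 = 45
|RD|² = 1 + 49 = 50
|RE|² = 9 + 9 = 18
|RF|² = 1 + 36 = 37
|RG|² = 4 + 16 = 20
|RH|² = 16 + 49 = 65
|RJ|² = 4 + 9 = 13
|RK|² = 4 + 1 = 5
|RL|² = 25 + 49 = 74
|RM|² = 25 + 1 = 26
Minimum is at K.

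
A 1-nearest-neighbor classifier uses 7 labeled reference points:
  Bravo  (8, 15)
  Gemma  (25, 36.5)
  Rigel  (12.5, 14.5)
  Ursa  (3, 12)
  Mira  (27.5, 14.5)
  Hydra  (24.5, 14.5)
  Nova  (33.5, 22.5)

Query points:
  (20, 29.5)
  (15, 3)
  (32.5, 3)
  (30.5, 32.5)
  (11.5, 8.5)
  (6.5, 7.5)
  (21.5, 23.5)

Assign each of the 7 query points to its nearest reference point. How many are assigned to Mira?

(20, 29.5) — d² to each: Bravo:354.25, Gemma:74, Rigel:281.25, Ursa:595.25, Mira:281.25, Hydra:245.25, Nova:231.25 → nearest is Gemma
(15, 3) — d² to each: Bravo:193, Gemma:1222.25, Rigel:138.5, Ursa:225, Mira:288.5, Hydra:222.5, Nova:722.5 → nearest is Rigel
(32.5, 3) — d² to each: Bravo:744.25, Gemma:1178.5, Rigel:532.25, Ursa:951.25, Mira:157.25, Hydra:196.25, Nova:381.25 → nearest is Mira
(30.5, 32.5) — d² to each: Bravo:812.5, Gemma:46.25, Rigel:648, Ursa:1176.5, Mira:333, Hydra:360, Nova:109 → nearest is Gemma
(11.5, 8.5) — d² to each: Bravo:54.5, Gemma:966.25, Rigel:37, Ursa:84.5, Mira:292, Hydra:205, Nova:680 → nearest is Rigel
(6.5, 7.5) — d² to each: Bravo:58.5, Gemma:1183.25, Rigel:85, Ursa:32.5, Mira:490, Hydra:373, Nova:954 → nearest is Ursa
(21.5, 23.5) — d² to each: Bravo:254.5, Gemma:181.25, Rigel:162, Ursa:474.5, Mira:117, Hydra:90, Nova:145 → nearest is Hydra
1 of the 7 points has Mira as nearest.

1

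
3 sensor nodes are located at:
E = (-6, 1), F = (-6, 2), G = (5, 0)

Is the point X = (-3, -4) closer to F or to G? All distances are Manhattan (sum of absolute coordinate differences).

d(X,F) = |-3−(-6)| + |-4−2| = 3 + 6 = 9
d(X,G) = |-3−5| + |-4−0| = 8 + 4 = 12
9 < 12, so F is closer.

F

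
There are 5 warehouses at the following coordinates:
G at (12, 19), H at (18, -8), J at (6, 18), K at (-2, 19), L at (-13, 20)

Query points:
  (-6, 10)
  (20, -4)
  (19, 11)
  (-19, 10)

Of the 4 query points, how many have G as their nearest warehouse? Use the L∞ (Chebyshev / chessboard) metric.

(-6, 10) — d to each: G:18, H:24, J:12, K:9, L:10 → nearest is K
(20, -4) — d to each: G:23, H:4, J:22, K:23, L:33 → nearest is H
(19, 11) — d to each: G:8, H:19, J:13, K:21, L:32 → nearest is G
(-19, 10) — d to each: G:31, H:37, J:25, K:17, L:10 → nearest is L
1 of the 4 points has G as nearest.

1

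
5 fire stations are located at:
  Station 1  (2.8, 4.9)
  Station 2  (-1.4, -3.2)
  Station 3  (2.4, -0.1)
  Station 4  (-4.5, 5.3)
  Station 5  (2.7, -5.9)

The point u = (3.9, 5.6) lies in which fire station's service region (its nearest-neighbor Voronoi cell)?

Station 1

Since √ is increasing, it suffices to compare squared distances:
d²(u, Station 1) = (3.9−2.8)² + (5.6−4.9)² = 1.21 + 0.49 = 1.7
d²(u, Station 2) = (3.9−(-1.4))² + (5.6−(-3.2))² = 28.09 + 77.44 = 105.53
d²(u, Station 3) = (3.9−2.4)² + (5.6−(-0.1))² = 2.25 + 32.49 = 34.74
d²(u, Station 4) = (3.9−(-4.5))² + (5.6−5.3)² = 70.56 + 0.09 = 70.65
d²(u, Station 5) = (3.9−2.7)² + (5.6−(-5.9))² = 1.44 + 132.25 = 133.69
Station 1 is nearest.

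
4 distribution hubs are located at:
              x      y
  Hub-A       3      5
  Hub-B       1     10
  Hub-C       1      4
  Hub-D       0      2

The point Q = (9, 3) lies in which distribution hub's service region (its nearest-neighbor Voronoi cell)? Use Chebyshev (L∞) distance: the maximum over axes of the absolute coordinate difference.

Hub-A

d(Q, Hub-A) = max(6, 2) = 6
d(Q, Hub-B) = max(8, 7) = 8
d(Q, Hub-C) = max(8, 1) = 8
d(Q, Hub-D) = max(9, 1) = 9
Minimum is at Hub-A.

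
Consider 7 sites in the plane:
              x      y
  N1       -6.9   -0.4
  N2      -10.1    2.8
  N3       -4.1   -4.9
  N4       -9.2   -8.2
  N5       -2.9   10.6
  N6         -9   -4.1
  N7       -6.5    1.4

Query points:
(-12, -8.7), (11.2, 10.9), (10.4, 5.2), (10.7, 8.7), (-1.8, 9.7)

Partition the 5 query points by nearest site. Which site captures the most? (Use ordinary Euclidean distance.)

(-12, -8.7) — d² to each: N1:94.9, N2:135.86, N3:76.85, N4:8.09, N5:455.3, N6:30.16, N7:132.26 → nearest is N4
(11.2, 10.9) — d² to each: N1:455.3, N2:519.3, N3:483.73, N4:780.97, N5:198.9, N6:633.04, N7:403.54 → nearest is N5
(10.4, 5.2) — d² to each: N1:330.65, N2:426.01, N3:312.26, N4:563.72, N5:206.05, N6:462.85, N7:300.05 → nearest is N5
(10.7, 8.7) — d² to each: N1:392.57, N2:467.45, N3:404, N4:681.62, N5:188.57, N6:551.93, N7:349.13 → nearest is N5
(-1.8, 9.7) — d² to each: N1:128.02, N2:116.5, N3:218.45, N4:375.17, N5:2.02, N6:242.28, N7:90.98 → nearest is N5
Tally — N4:1, N5:4. N5 captures the most (4).

N5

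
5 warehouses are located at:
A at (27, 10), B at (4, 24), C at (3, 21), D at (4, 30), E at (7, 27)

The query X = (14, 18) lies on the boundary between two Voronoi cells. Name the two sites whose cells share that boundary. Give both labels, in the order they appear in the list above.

C and E

Squared distances from X to each site:
|XA|² = 169 + 64 = 233
|XB|² = 100 + 36 = 136
|XC|² = 121 + 9 = 130
|XD|² = 100 + 144 = 244
|XE|² = 49 + 81 = 130
X is equidistant from C and E (both at squared distance 130), and every other site is strictly farther — so X lies on the C–E Voronoi edge.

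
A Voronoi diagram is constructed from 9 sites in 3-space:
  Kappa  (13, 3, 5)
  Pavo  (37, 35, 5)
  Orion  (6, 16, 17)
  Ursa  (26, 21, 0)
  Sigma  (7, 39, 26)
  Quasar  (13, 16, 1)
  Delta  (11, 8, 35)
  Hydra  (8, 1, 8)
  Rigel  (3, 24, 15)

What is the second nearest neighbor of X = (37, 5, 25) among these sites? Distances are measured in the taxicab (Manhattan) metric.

Kappa

d(X, Kappa) = |37−13| + |5−3| + |25−5| = 24 + 2 + 20 = 46
d(X, Pavo) = |37−37| + |5−35| + |25−5| = 0 + 30 + 20 = 50
d(X, Orion) = |37−6| + |5−16| + |25−17| = 31 + 11 + 8 = 50
d(X, Ursa) = |37−26| + |5−21| + |25−0| = 11 + 16 + 25 = 52
d(X, Sigma) = |37−7| + |5−39| + |25−26| = 30 + 34 + 1 = 65
d(X, Quasar) = |37−13| + |5−16| + |25−1| = 24 + 11 + 24 = 59
d(X, Delta) = |37−11| + |5−8| + |25−35| = 26 + 3 + 10 = 39
d(X, Hydra) = |37−8| + |5−1| + |25−8| = 29 + 4 + 17 = 50
d(X, Rigel) = |37−3| + |5−24| + |25−15| = 34 + 19 + 10 = 63
Sorted ascending: Delta, Kappa, Pavo, … — the second-nearest is Kappa.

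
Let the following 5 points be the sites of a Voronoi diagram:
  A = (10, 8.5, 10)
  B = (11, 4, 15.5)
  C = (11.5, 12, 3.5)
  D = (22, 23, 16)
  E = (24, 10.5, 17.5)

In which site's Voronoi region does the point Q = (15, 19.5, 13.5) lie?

Since √ is increasing, it suffices to compare squared distances:
|QA|² = (15−10)² + (19.5−8.5)² + (13.5−10)² = 25 + 121 + 12.25 = 158.25
|QB|² = (15−11)² + (19.5−4)² + (13.5−15.5)² = 16 + 240.25 + 4 = 260.25
|QC|² = (15−11.5)² + (19.5−12)² + (13.5−3.5)² = 12.25 + 56.25 + 100 = 168.5
|QD|² = (15−22)² + (19.5−23)² + (13.5−16)² = 49 + 12.25 + 6.25 = 67.5
|QE|² = (15−24)² + (19.5−10.5)² + (13.5−17.5)² = 81 + 81 + 16 = 178
Minimum is at D.

D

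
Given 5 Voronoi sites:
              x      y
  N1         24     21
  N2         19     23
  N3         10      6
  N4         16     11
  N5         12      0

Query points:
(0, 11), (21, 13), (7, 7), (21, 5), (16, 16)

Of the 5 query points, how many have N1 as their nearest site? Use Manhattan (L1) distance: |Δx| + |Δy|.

(0, 11) — d to each: N1:34, N2:31, N3:15, N4:16, N5:23 → nearest is N3
(21, 13) — d to each: N1:11, N2:12, N3:18, N4:7, N5:22 → nearest is N4
(7, 7) — d to each: N1:31, N2:28, N3:4, N4:13, N5:12 → nearest is N3
(21, 5) — d to each: N1:19, N2:20, N3:12, N4:11, N5:14 → nearest is N4
(16, 16) — d to each: N1:13, N2:10, N3:16, N4:5, N5:20 → nearest is N4
0 of the 5 points have N1 as nearest.

0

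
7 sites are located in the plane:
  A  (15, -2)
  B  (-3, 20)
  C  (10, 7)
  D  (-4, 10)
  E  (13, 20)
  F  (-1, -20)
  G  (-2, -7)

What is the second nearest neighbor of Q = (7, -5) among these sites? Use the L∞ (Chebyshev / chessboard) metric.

G

d(Q,A) = max(8, 3) = 8
d(Q,B) = max(10, 25) = 25
d(Q,C) = max(3, 12) = 12
d(Q,D) = max(11, 15) = 15
d(Q,E) = max(6, 25) = 25
d(Q,F) = max(8, 15) = 15
d(Q,G) = max(9, 2) = 9
Sorted ascending: A, G, C, … — the second-nearest is G.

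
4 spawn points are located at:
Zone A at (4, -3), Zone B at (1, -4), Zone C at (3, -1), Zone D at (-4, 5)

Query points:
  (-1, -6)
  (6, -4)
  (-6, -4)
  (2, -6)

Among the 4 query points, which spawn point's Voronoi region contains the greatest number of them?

Zone B

(-1, -6) — d² to each: Zone A:34, Zone B:8, Zone C:41, Zone D:130 → nearest is Zone B
(6, -4) — d² to each: Zone A:5, Zone B:25, Zone C:18, Zone D:181 → nearest is Zone A
(-6, -4) — d² to each: Zone A:101, Zone B:49, Zone C:90, Zone D:85 → nearest is Zone B
(2, -6) — d² to each: Zone A:13, Zone B:5, Zone C:26, Zone D:157 → nearest is Zone B
Tally — Zone A:1, Zone B:3. Zone B captures the most (3).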